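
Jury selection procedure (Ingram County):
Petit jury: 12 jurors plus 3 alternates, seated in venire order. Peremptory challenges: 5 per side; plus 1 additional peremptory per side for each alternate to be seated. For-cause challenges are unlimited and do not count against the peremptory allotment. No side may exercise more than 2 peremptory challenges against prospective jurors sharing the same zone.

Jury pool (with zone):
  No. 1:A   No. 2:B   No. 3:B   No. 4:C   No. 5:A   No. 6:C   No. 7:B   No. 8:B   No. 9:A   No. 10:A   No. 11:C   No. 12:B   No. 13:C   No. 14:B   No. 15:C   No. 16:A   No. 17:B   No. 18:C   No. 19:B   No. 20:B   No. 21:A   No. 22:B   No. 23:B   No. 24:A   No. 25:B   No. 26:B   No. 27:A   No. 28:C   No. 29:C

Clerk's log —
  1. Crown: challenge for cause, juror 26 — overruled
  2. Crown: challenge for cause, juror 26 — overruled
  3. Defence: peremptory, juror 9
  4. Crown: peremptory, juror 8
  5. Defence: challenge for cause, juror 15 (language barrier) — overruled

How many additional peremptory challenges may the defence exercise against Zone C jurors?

Defence peremptories so far: #9 — 1 of 8 used, 7 left overall.
Against Zone C: none yet — per-zone cap 2 leaves 2.
Binding limit: min(7, 2) = 2.

2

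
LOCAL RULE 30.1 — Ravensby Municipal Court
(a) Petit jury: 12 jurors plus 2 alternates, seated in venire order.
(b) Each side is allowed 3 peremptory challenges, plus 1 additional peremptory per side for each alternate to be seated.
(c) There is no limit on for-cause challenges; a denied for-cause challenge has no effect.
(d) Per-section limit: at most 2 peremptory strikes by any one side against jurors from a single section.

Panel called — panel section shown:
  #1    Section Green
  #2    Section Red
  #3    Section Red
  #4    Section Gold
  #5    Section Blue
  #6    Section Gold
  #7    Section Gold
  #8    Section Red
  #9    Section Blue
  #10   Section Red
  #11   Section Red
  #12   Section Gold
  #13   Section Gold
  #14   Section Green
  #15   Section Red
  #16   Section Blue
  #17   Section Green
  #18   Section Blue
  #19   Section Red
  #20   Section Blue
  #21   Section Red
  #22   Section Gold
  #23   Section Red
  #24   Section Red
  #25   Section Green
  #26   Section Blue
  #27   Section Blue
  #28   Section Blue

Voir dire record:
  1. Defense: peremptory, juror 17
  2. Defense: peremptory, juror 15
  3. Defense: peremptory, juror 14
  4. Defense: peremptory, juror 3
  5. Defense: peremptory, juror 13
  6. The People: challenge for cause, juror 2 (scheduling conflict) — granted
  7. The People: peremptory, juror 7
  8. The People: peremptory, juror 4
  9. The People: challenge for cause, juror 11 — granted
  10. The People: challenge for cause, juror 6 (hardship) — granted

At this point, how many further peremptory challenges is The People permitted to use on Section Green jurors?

The People peremptories so far: #7, #4 — 2 of 5 used, 3 left overall.
Against Section Green: none yet — per-section cap 2 leaves 2.
Binding limit: min(3, 2) = 2.

2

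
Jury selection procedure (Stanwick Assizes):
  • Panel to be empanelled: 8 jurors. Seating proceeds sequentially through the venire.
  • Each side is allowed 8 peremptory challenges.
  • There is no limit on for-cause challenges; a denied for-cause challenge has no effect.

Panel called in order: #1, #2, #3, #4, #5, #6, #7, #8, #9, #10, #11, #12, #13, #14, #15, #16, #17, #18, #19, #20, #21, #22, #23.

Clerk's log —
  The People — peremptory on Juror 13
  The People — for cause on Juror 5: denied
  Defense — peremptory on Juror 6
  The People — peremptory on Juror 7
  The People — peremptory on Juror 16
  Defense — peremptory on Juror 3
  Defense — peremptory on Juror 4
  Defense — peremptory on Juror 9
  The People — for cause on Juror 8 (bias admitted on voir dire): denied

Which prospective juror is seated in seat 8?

Removed: #3, #4, #6, #7, #9, #13, #16. (#5, #8 stay — for-cause denied.)
Seating in order: seats 1–8 → #1, #2, #5, #8, #10, #11, #12, #14.
So seat 8 is #14.

14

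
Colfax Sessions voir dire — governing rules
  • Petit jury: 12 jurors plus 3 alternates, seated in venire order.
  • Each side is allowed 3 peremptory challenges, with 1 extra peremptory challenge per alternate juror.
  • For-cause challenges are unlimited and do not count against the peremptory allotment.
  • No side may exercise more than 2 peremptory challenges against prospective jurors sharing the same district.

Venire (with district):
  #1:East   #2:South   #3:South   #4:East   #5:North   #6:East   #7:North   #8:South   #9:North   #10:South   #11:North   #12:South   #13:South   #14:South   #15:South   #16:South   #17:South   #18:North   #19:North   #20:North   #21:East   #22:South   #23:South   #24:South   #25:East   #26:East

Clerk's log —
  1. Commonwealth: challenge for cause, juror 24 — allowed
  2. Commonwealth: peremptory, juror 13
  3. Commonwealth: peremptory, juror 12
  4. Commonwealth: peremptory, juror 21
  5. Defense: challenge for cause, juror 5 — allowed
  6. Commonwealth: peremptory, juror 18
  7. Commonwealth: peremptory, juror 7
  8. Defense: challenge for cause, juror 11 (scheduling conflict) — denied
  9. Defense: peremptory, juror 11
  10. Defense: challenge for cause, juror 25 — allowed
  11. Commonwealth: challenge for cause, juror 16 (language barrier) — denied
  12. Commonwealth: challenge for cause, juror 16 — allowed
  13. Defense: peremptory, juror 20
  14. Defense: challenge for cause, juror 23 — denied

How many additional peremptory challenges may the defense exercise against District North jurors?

Defense peremptories so far: #11, #20 — 2 of 6 used, 4 left overall.
Against District North: #11, #20 — 2 used; per-district cap 2 leaves 0.
Binding limit: min(4, 0) = 0.

0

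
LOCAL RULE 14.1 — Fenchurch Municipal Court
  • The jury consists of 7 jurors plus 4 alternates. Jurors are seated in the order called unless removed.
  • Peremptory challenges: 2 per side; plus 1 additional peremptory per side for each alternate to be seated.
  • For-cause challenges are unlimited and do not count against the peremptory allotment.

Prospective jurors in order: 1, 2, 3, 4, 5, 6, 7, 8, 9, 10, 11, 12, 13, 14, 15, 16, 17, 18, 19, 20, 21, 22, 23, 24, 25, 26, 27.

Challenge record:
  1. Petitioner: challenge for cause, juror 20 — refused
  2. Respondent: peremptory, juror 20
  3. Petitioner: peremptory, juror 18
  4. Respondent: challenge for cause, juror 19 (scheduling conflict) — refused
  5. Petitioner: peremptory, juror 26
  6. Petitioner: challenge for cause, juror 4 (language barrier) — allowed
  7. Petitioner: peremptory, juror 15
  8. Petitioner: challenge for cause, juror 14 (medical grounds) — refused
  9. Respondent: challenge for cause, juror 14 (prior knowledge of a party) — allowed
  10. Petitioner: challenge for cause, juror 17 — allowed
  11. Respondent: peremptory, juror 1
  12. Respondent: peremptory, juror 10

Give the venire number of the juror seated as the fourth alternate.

16

Removed: #1, #4, #10, #14, #15, #17, #18, #20, #26. (#19 stays — for-cause denied.)
Seating in order: seats 1–7 → #2, #3, #5, #6, #7, #8, #9; alternates → #11, #12, #13, #16.
So alternate 4 is #16.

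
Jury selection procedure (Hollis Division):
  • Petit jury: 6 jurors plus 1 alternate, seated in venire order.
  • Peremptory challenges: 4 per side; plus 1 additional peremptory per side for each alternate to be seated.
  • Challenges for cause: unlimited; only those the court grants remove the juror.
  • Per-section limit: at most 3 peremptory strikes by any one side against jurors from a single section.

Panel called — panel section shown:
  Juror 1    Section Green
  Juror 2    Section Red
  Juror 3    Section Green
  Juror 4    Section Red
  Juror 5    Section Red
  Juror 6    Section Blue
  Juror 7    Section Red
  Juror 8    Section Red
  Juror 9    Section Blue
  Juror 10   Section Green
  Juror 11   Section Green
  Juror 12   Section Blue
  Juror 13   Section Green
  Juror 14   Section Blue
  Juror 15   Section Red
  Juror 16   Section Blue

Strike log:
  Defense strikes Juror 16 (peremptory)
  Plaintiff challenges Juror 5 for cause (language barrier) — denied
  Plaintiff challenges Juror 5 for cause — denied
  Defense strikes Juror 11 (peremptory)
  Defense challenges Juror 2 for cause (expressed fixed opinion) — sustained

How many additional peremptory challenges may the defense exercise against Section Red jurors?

3

Defense peremptories so far: #16, #11 — 2 of 5 used, 3 left overall.
Against Section Red: none yet — per-section cap 3 leaves 3.
Binding limit: min(3, 3) = 3.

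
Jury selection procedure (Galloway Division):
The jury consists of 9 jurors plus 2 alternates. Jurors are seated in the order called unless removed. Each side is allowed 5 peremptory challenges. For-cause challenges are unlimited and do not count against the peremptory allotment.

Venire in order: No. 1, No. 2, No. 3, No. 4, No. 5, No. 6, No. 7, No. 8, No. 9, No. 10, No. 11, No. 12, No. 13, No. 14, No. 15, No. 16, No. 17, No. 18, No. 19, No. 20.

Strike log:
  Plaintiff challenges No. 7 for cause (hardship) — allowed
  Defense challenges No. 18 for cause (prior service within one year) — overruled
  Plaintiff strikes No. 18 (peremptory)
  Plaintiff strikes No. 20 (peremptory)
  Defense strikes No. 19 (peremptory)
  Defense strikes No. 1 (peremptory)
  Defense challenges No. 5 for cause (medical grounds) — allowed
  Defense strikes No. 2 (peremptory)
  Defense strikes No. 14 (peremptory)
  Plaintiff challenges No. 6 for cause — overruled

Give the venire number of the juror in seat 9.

13

Removed: #1, #2, #5, #7, #14, #18, #19, #20. (#6 stays — for-cause denied.)
Filling seats in venire order through position 9: #3, #4, #6, #8, #9, #10, #11, #12, #13.
So seat 9 is #13.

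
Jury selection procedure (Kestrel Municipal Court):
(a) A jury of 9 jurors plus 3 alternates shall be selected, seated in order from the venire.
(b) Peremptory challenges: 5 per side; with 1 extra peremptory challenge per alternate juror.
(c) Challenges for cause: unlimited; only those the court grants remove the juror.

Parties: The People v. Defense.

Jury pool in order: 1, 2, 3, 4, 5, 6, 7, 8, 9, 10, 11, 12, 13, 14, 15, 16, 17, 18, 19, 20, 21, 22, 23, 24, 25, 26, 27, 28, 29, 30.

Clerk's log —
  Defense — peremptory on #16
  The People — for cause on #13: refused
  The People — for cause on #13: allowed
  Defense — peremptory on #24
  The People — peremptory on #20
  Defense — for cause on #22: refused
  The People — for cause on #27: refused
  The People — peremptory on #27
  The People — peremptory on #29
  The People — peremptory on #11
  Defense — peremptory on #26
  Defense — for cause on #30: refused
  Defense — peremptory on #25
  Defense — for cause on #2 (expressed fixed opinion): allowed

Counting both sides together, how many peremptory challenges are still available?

8

The People allotment: 5 base + 1 × 3 alternates = 8. Defense allotment: 5 base + 1 × 3 alternates = 8.
The People peremptories used: #20, #27, #29, #11 — 4 (for-cause on #13, #13, #27 don't count).
Defense peremptories used: #16, #24, #26, #25 — 4 (for-cause on #22, #30, #2 don't count).
Remaining: (8 − 4) + (8 − 4) = 8.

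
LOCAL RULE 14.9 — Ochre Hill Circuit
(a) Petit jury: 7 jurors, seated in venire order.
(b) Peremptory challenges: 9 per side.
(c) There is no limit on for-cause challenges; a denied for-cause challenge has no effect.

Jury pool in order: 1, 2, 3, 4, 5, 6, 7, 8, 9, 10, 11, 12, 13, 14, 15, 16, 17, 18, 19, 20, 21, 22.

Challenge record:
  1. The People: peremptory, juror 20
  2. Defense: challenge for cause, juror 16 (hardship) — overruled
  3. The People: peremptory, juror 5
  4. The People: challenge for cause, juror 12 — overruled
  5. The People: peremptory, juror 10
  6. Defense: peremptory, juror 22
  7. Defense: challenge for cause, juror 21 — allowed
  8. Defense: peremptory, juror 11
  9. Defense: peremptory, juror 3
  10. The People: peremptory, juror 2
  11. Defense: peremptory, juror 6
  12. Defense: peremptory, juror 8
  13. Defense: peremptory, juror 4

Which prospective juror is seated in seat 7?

Removed: #2, #3, #4, #5, #6, #8, #10, #11, #20, #21, #22. (#12, #16 stay — for-cause denied.)
Seating in order: seats 1–7 → #1, #7, #9, #12, #13, #14, #15.
So seat 7 is #15.

15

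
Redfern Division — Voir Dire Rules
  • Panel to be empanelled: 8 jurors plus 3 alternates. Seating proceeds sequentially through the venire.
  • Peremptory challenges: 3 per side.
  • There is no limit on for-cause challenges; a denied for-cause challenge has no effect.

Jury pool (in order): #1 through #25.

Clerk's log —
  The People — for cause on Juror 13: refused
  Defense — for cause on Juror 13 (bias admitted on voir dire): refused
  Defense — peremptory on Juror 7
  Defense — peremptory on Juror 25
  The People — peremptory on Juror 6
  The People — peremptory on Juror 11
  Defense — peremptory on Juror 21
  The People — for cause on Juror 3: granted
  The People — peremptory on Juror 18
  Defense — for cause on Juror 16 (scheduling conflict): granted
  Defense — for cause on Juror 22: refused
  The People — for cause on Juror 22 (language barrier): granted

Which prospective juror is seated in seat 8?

Removed: #3, #6, #7, #11, #16, #18, #21, #22, #25. (#13 stays — for-cause denied.)
Seating in order: seats 1–8 → #1, #2, #4, #5, #8, #9, #10, #12; alternates → #13, #14, #15.
So seat 8 is #12.

12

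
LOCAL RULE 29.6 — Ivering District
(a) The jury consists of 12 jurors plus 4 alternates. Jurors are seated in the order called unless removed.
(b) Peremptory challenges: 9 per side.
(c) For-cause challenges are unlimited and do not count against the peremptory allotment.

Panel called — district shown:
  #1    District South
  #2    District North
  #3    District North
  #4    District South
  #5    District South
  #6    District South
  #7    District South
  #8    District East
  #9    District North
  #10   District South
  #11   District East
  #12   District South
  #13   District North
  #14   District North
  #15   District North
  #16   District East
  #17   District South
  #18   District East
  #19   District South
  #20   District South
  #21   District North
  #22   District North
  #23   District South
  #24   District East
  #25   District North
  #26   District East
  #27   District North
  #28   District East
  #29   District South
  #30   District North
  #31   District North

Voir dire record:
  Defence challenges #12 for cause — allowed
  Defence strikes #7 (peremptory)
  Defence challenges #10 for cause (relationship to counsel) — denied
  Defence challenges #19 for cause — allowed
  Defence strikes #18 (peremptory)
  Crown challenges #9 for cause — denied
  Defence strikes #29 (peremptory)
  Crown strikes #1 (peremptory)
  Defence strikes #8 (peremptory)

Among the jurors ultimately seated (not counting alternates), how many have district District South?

Removed: #1, #7, #8, #12, #18, #19, #29.
Seated jurors 1–12: #2, #3, #4, #5, #6, #9, #10, #11, #13, #14, #15, #16 (alternates #17, #20, #21, #22 not counted).
Of those, in District South: #4, #5, #6, #10 → 4.

4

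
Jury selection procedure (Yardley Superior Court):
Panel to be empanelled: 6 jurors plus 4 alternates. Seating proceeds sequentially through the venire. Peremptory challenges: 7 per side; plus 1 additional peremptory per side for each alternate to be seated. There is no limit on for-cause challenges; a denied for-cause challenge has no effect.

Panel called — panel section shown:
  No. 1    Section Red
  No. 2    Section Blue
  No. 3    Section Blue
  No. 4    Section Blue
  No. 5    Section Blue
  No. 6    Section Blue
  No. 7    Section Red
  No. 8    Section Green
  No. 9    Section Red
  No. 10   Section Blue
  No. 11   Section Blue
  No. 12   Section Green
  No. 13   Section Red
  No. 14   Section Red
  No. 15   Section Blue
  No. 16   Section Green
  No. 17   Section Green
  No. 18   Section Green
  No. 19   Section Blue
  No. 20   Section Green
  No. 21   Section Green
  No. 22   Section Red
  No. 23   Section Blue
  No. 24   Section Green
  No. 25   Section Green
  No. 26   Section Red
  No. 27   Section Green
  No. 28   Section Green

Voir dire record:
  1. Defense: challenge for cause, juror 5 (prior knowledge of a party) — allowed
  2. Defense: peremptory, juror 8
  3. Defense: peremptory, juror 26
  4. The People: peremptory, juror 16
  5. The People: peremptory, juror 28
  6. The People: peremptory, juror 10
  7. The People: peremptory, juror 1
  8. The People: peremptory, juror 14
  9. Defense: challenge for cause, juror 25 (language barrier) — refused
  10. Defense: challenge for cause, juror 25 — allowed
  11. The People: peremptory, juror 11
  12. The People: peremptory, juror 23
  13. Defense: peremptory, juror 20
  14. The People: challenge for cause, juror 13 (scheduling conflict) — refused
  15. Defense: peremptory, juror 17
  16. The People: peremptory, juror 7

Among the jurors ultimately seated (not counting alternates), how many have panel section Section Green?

1

Removed: #1, #5, #7, #8, #10, #11, #14, #16, #17, #20, #23, #25, #26, #28.
Seated jurors 1–6: #2, #3, #4, #6, #9, #12 (alternates #13, #15, #18, #19 not counted).
Of those, in Section Green: #12 → 1.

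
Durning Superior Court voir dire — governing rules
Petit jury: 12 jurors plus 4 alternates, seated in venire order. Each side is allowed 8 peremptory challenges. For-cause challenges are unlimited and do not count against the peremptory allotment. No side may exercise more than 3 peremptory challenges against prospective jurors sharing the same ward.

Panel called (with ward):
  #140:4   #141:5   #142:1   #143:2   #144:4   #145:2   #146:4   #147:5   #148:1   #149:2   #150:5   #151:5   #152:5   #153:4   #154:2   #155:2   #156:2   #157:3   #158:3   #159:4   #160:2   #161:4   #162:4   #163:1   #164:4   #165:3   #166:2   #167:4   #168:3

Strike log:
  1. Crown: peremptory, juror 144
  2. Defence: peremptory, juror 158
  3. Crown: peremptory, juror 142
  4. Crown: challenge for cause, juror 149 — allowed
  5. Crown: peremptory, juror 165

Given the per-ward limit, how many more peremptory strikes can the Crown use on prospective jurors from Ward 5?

Crown peremptories so far: #144, #142, #165 — 3 of 8 used, 5 left overall.
Against Ward 5: none yet — per-ward cap 3 leaves 3.
Binding limit: min(5, 3) = 3.

3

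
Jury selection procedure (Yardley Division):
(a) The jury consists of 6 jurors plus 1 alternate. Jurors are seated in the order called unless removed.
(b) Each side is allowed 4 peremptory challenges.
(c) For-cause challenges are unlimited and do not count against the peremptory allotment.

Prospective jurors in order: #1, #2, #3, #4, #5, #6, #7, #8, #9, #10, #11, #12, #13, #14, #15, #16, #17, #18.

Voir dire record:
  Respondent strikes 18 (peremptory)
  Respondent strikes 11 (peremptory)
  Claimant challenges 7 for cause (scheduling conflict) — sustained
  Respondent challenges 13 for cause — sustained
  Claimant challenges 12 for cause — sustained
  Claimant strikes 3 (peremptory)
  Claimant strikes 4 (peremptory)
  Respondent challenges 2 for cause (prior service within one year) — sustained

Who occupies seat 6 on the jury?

Removed: #2, #3, #4, #7, #11, #12, #13, #18.
Seating in order: seats 1–6 → #1, #5, #6, #8, #9, #10; alternates → #14.
So seat 6 is #10.

10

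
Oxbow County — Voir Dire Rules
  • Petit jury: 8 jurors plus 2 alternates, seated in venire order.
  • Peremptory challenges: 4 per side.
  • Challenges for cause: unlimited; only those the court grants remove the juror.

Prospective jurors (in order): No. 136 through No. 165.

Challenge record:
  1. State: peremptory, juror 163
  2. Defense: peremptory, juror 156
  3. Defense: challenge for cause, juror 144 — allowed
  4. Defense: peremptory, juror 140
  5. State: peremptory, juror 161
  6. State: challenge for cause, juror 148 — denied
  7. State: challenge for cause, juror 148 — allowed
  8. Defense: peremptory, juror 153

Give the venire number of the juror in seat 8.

145

Removed: #140, #144, #148, #153, #156, #161, #163.
Seating in order: seats 1–8 → #136, #137, #138, #139, #141, #142, #143, #145; alternates → #146, #147.
So seat 8 is #145.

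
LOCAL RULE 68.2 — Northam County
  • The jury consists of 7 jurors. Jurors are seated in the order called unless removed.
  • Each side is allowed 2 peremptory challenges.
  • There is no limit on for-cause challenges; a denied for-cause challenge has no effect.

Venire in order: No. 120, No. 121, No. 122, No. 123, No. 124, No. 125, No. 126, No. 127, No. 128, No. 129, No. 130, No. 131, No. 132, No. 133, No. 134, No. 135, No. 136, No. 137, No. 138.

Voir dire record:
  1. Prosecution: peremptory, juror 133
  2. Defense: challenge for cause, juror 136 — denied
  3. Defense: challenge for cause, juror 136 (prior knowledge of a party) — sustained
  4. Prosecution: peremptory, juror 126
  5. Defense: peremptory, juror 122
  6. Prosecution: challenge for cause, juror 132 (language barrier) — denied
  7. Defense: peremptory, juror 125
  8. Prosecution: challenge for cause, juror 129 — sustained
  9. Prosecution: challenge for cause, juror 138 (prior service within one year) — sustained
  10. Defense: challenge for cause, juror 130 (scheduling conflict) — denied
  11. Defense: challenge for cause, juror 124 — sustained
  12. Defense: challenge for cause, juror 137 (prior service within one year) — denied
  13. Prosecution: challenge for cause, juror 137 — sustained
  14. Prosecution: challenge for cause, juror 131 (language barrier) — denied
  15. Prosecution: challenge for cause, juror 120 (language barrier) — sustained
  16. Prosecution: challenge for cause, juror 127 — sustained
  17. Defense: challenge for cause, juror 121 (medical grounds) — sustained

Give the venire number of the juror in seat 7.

Removed: #120, #121, #122, #124, #125, #126, #127, #129, #133, #136, #137, #138. (#130, #131, #132 stay — for-cause denied.)
Seating in order: seats 1–7 → #123, #128, #130, #131, #132, #134, #135.
So seat 7 is #135.

135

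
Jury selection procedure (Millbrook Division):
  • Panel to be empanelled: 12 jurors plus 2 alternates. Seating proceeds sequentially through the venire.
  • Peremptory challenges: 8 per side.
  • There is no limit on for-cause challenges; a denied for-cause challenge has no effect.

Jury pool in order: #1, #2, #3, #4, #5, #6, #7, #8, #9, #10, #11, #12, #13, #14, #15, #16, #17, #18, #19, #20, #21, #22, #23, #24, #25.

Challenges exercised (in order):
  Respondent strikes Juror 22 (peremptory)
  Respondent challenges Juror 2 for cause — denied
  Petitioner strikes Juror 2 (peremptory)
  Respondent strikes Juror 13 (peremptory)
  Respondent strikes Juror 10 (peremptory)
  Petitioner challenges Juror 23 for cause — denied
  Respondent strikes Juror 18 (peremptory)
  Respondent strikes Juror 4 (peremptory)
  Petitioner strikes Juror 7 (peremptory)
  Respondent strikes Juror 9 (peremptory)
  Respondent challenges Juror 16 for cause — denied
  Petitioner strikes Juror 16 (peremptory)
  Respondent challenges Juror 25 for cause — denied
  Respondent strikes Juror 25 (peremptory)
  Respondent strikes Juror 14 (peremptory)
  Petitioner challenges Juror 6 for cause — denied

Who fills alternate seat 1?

Removed: #2, #4, #7, #9, #10, #13, #14, #16, #18, #22, #25. (#6, #23 stay — for-cause denied.)
Seating in order: seats 1–12 → #1, #3, #5, #6, #8, #11, #12, #15, #17, #19, #20, #21; alternates → #23, #24.
So alternate 1 is #23.

23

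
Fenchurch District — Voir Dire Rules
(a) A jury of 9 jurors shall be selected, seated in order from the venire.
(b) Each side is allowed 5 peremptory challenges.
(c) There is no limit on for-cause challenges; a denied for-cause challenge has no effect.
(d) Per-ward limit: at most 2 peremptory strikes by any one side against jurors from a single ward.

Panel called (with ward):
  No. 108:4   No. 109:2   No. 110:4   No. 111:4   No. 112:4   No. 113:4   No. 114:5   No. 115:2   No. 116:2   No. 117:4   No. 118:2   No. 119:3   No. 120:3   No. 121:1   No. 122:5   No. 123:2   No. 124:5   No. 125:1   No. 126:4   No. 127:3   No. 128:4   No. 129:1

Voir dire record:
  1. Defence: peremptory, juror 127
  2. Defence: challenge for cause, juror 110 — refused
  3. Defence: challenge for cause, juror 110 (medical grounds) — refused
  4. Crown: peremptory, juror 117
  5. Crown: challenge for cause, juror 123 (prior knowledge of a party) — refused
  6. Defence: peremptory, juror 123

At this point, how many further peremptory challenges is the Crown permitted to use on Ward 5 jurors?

2

Crown peremptories so far: #117 — 1 of 5 used, 4 left overall.
Against Ward 5: none yet — per-ward cap 2 leaves 2.
Binding limit: min(4, 2) = 2.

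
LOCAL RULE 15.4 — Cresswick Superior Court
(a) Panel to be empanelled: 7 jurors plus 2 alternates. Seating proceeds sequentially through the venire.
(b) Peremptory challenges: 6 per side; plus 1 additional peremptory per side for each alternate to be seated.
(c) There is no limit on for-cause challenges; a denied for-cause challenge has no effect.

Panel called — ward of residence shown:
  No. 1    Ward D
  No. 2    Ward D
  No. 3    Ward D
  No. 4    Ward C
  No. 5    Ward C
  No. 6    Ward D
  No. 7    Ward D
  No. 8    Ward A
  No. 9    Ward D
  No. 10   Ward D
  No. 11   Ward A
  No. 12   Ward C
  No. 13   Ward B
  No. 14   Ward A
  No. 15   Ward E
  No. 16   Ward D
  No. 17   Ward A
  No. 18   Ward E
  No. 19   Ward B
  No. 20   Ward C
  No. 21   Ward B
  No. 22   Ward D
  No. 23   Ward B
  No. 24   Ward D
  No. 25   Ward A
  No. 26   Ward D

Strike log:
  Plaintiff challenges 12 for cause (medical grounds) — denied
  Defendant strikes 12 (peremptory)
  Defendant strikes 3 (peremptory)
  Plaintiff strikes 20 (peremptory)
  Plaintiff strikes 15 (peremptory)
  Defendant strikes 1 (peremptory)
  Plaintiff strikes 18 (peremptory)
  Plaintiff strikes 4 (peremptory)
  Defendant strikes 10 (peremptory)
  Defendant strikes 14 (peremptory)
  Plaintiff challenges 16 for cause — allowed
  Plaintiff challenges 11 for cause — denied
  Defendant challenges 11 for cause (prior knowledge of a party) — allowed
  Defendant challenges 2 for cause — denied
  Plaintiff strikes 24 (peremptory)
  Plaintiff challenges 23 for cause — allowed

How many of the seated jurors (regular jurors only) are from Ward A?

1

Removed: #1, #3, #4, #10, #11, #12, #14, #15, #16, #18, #20, #23, #24.
Seated jurors 1–7: #2, #5, #6, #7, #8, #9, #13 (alternates #17, #19 not counted).
Of those, in Ward A: #8 → 1.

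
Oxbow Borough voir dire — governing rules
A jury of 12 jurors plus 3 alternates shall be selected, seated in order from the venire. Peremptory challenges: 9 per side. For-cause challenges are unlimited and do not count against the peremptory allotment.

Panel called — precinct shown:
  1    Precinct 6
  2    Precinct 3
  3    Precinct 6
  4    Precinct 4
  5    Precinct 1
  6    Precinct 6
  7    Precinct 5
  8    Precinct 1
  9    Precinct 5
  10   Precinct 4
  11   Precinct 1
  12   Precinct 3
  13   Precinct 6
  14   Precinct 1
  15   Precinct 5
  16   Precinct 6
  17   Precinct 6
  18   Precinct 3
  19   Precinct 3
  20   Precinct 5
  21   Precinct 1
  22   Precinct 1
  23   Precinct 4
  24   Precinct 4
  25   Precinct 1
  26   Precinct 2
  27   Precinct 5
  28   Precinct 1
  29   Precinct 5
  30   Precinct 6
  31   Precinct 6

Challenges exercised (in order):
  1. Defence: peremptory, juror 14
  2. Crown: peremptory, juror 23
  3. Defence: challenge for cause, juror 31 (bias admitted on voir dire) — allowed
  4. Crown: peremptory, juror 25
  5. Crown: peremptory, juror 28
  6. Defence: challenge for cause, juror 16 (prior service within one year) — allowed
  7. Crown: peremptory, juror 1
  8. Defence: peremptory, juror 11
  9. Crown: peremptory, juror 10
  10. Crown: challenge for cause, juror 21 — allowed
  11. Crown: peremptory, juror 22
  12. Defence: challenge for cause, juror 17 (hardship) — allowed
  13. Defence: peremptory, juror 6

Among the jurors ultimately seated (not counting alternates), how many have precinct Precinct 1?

2

Removed: #1, #6, #10, #11, #14, #16, #17, #21, #22, #23, #25, #28, #31.
Seated jurors 1–12: #2, #3, #4, #5, #7, #8, #9, #12, #13, #15, #18, #19 (alternates #20, #24, #26 not counted).
Of those, in Precinct 1: #5, #8 → 2.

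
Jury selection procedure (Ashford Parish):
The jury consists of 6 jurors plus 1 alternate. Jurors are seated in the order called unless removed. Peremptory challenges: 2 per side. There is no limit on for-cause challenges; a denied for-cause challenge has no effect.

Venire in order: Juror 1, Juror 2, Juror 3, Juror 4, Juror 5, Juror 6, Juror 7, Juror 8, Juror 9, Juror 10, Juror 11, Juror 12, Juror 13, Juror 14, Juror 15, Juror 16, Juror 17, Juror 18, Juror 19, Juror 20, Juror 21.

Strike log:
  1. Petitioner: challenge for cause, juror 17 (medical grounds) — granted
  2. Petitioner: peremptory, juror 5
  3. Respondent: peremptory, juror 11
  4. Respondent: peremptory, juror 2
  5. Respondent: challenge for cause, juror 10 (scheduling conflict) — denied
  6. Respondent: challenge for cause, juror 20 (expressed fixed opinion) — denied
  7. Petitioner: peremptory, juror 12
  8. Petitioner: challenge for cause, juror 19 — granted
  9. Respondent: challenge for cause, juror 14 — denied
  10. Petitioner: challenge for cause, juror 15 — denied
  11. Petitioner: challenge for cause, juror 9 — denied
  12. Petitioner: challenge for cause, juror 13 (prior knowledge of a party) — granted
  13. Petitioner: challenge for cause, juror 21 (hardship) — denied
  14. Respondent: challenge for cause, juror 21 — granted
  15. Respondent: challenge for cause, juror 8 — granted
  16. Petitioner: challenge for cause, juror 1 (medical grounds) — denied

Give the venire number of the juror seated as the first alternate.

Removed: #2, #5, #8, #11, #12, #13, #17, #19, #21. (#1, #9, #10, #14, #15, #20 stay — for-cause denied.)
Seating in order: seats 1–6 → #1, #3, #4, #6, #7, #9; alternates → #10.
So alternate 1 is #10.

10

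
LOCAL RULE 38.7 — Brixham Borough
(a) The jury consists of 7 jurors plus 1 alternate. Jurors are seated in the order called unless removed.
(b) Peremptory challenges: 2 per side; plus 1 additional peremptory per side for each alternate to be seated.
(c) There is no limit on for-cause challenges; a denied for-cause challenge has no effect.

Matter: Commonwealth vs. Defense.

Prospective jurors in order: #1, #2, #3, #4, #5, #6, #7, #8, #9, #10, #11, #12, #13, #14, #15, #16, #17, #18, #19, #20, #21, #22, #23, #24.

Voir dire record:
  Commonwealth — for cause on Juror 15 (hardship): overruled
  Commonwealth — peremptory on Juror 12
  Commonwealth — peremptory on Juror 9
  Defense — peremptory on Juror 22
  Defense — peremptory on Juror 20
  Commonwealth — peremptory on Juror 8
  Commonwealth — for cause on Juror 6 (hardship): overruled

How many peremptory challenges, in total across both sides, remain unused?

Commonwealth allotment: 2 base + 1 × 1 alternate = 3. Defense allotment: 2 base + 1 × 1 alternate = 3.
Commonwealth peremptories used: #12, #9, #8 — 3 (for-cause on #15, #6 don't count).
Defense peremptories used: #22, #20 — 2.
Remaining: (3 − 3) + (3 − 2) = 1.

1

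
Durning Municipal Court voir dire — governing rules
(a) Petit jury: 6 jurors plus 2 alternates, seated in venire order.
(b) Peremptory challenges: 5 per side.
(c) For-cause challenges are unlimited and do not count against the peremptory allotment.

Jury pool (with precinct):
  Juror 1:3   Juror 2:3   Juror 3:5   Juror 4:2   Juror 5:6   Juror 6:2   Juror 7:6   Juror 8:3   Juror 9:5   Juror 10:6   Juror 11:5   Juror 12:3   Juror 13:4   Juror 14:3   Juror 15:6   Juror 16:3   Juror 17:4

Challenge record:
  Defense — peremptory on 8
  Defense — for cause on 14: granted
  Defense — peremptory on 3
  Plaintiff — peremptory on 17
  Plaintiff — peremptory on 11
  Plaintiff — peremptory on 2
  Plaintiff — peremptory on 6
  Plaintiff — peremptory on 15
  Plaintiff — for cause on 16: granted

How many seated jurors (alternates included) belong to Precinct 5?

1

Removed: #2, #3, #6, #8, #11, #14, #15, #16, #17.
Seated (8 incl. alternates): #1, #4, #5, #7, #9, #10, #12, #13.
Of those, in Precinct 5: #9 → 1.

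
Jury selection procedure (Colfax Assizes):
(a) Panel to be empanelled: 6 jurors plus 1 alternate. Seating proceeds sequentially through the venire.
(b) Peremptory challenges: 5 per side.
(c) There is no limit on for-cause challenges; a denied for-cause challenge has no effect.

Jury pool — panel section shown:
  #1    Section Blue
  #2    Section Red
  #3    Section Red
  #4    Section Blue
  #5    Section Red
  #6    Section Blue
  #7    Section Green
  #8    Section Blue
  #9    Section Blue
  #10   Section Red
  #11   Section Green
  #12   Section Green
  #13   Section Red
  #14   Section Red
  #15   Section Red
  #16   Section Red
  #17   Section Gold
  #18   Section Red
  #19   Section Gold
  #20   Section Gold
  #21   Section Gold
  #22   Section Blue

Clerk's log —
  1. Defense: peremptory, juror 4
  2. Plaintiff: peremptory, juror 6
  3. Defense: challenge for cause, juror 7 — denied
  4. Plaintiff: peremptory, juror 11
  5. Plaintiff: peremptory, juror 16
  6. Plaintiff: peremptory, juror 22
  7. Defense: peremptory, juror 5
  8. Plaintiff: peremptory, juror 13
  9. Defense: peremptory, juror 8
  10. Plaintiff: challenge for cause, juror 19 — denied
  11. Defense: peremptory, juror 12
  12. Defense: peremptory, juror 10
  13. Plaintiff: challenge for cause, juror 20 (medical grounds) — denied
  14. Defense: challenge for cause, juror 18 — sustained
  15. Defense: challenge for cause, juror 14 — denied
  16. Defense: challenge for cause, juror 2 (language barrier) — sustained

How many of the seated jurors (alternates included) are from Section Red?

Removed: #2, #4, #5, #6, #8, #10, #11, #12, #13, #16, #18, #22.
Seated (7 incl. alternates): #1, #3, #7, #9, #14, #15, #17.
Of those, in Section Red: #3, #14, #15 → 3.

3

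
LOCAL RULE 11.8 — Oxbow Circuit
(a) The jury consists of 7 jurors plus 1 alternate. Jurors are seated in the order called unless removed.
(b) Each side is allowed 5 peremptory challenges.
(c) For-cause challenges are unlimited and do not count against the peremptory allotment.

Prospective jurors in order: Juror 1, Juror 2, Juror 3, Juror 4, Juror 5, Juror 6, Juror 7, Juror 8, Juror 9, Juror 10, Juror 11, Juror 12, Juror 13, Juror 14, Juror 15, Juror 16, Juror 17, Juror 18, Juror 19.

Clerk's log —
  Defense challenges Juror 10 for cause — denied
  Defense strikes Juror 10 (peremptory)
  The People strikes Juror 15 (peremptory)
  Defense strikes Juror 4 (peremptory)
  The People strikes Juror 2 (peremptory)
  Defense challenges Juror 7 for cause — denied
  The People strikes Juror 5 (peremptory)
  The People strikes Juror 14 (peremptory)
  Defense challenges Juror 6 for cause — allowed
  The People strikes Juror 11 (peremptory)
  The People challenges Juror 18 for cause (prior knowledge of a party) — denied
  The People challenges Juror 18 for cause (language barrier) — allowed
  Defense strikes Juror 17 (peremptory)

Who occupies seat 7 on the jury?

13

Removed: #2, #4, #5, #6, #10, #11, #14, #15, #17, #18. (#7 stays — for-cause denied.)
Seating in order: seats 1–7 → #1, #3, #7, #8, #9, #12, #13; alternates → #16.
So seat 7 is #13.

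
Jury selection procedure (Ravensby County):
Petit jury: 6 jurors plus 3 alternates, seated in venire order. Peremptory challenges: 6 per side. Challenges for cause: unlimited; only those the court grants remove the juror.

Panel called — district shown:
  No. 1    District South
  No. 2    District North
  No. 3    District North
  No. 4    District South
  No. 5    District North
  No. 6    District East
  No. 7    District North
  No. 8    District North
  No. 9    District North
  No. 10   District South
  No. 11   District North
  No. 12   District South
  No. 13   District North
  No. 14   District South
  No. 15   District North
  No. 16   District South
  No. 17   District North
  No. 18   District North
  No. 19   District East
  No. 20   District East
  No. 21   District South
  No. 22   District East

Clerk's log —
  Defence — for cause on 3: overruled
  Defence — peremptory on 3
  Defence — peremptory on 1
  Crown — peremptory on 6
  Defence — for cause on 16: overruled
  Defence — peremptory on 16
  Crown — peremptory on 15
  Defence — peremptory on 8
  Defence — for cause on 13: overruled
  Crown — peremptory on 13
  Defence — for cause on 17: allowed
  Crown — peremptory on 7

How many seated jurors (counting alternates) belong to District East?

0

Removed: #1, #3, #6, #7, #8, #13, #15, #16, #17.
Seated (9 incl. alternates): #2, #4, #5, #9, #10, #11, #12, #14, #18.
None of those are in District East → 0.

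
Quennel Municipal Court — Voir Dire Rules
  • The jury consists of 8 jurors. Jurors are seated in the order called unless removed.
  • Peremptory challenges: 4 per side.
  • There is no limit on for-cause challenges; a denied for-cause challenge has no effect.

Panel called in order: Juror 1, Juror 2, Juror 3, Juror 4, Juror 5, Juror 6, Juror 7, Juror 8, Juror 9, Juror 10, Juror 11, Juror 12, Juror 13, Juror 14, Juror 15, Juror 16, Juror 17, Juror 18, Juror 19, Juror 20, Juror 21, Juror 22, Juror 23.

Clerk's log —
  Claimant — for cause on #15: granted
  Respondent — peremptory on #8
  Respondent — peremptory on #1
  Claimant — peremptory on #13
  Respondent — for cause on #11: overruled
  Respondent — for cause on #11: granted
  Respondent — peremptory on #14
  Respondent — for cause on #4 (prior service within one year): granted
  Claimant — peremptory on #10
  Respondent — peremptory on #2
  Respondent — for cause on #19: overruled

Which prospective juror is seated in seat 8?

17

Removed: #1, #2, #4, #8, #10, #11, #13, #14, #15. (#19 stays — for-cause denied.)
Seating in order: seats 1–8 → #3, #5, #6, #7, #9, #12, #16, #17.
So seat 8 is #17.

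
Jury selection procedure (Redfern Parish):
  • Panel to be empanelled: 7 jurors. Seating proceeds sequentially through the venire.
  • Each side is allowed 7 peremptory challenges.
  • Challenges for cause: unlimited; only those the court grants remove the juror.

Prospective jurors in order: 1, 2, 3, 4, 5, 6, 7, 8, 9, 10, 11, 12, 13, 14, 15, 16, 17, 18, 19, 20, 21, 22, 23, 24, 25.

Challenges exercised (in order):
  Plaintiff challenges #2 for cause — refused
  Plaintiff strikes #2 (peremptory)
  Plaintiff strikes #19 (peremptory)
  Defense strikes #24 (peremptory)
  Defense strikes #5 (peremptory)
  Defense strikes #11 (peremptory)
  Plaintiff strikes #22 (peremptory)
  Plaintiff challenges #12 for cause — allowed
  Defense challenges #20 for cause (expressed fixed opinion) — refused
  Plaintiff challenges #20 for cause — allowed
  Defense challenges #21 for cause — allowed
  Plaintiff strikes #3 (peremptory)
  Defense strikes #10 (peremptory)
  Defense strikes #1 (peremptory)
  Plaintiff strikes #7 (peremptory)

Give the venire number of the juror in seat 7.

Removed: #1, #2, #3, #5, #7, #10, #11, #12, #19, #20, #21, #22, #24.
Seating in order: seats 1–7 → #4, #6, #8, #9, #13, #14, #15.
So seat 7 is #15.

15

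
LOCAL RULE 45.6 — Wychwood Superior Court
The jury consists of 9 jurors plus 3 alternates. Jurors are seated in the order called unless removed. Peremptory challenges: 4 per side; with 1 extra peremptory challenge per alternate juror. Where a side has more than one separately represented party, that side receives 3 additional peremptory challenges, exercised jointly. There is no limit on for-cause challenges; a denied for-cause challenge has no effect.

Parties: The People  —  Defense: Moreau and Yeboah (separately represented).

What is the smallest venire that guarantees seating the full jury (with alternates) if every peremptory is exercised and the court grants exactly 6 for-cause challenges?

Seats to fill: 9 + 3 alternates = 12.
Peremptories — The People: 4 + 1×3 = 7; Defense: 4 + 1×3 + 3 = 10; total 17.
For-cause removals: 6.
Minimum venire: 12 + 17 + 6 = 35.

35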